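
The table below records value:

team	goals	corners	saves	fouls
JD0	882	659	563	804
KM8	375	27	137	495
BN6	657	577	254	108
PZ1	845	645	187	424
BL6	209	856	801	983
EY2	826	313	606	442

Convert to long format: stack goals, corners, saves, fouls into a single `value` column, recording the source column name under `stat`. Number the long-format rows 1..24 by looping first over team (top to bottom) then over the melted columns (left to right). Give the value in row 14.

645

24 rows total (6 × 4). Row 14: index ⌊(14-1)/4⌋ = 3 into team → PZ1; (14-1) mod 4 = 1 into the melted columns → corners.
So row 14 is (PZ1, corners, 645); value = 645.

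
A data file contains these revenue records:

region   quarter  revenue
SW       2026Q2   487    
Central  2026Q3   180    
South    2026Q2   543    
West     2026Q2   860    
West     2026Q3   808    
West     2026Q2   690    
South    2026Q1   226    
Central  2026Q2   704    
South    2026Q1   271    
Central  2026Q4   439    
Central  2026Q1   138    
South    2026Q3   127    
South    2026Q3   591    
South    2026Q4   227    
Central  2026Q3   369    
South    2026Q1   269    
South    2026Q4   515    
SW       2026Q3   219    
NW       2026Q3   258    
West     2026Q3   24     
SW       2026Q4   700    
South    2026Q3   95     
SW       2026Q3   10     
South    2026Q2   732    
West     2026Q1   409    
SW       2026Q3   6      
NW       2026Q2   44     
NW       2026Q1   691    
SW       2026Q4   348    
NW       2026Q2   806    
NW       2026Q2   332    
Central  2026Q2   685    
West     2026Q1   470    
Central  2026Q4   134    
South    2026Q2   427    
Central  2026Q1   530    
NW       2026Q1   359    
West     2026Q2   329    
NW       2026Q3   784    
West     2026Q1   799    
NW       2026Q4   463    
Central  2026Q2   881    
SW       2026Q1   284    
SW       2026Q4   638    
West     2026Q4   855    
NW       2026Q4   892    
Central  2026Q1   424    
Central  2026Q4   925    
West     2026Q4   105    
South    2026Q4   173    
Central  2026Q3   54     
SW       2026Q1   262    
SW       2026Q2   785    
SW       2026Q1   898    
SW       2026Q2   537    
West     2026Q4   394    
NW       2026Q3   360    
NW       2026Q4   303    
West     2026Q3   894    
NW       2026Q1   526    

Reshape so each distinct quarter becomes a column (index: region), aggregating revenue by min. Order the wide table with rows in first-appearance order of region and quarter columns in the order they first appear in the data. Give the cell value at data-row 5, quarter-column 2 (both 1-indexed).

With rows in first-appearance order of region, row 5 is region=NW. quarter columns in first-appearance order: 2026Q2, 2026Q3, 2026Q1, 2026Q4; column 2 is 2026Q3.
Long rows with region=NW, quarter=2026Q3: min(258, 784, 360) = 258.

258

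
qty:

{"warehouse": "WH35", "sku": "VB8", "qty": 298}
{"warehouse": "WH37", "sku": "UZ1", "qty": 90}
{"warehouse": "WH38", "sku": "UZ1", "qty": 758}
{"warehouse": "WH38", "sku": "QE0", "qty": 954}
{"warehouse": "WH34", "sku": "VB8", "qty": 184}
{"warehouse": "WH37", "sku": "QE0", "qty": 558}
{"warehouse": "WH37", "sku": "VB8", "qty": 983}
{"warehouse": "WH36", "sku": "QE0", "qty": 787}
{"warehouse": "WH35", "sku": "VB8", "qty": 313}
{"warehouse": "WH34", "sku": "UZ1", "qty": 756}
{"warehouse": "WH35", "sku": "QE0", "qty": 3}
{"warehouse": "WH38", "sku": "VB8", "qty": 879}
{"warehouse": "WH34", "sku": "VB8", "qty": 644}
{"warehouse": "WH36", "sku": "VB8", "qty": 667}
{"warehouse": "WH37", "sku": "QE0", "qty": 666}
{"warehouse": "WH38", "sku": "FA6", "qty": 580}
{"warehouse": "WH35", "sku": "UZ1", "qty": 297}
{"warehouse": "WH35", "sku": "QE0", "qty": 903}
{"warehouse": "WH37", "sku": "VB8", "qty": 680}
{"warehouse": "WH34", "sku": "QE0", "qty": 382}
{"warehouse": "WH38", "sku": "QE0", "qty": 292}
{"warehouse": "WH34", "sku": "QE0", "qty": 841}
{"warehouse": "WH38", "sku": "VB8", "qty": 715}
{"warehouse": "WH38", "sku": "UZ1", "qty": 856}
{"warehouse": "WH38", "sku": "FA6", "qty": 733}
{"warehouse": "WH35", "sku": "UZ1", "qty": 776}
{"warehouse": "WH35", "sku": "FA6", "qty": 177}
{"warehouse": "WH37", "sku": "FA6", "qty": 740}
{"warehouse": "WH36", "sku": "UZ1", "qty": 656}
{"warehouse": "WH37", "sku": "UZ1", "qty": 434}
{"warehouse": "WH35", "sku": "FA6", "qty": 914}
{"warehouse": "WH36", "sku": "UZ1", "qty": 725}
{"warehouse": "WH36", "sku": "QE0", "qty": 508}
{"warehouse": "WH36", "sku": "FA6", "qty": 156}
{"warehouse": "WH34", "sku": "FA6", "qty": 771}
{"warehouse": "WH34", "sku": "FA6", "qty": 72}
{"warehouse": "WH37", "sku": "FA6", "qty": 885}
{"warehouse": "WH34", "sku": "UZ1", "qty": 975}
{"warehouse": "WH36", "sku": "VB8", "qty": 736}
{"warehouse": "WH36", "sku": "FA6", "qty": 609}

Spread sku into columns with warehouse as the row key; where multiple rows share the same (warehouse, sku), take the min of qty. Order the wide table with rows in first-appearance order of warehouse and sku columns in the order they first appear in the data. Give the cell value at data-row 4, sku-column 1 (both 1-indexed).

184

With rows in first-appearance order of warehouse, row 4 is warehouse=WH34. sku columns in first-appearance order: VB8, UZ1, QE0, FA6; column 1 is VB8.
Long rows with warehouse=WH34, sku=VB8: min(184, 644) = 184.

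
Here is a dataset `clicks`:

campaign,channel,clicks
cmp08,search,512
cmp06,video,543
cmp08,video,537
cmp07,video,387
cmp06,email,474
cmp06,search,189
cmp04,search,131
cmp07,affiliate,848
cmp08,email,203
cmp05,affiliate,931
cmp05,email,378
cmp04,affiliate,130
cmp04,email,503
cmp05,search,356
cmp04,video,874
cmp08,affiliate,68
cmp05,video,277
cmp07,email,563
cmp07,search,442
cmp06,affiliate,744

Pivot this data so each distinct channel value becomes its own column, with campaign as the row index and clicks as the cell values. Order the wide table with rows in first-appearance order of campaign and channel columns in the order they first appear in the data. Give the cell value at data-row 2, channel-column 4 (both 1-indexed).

744

With rows in first-appearance order of campaign, row 2 is campaign=cmp06. channel columns in first-appearance order: search, video, email, affiliate; column 4 is affiliate.
Long rows with campaign=cmp06, channel=affiliate: clicks = 744.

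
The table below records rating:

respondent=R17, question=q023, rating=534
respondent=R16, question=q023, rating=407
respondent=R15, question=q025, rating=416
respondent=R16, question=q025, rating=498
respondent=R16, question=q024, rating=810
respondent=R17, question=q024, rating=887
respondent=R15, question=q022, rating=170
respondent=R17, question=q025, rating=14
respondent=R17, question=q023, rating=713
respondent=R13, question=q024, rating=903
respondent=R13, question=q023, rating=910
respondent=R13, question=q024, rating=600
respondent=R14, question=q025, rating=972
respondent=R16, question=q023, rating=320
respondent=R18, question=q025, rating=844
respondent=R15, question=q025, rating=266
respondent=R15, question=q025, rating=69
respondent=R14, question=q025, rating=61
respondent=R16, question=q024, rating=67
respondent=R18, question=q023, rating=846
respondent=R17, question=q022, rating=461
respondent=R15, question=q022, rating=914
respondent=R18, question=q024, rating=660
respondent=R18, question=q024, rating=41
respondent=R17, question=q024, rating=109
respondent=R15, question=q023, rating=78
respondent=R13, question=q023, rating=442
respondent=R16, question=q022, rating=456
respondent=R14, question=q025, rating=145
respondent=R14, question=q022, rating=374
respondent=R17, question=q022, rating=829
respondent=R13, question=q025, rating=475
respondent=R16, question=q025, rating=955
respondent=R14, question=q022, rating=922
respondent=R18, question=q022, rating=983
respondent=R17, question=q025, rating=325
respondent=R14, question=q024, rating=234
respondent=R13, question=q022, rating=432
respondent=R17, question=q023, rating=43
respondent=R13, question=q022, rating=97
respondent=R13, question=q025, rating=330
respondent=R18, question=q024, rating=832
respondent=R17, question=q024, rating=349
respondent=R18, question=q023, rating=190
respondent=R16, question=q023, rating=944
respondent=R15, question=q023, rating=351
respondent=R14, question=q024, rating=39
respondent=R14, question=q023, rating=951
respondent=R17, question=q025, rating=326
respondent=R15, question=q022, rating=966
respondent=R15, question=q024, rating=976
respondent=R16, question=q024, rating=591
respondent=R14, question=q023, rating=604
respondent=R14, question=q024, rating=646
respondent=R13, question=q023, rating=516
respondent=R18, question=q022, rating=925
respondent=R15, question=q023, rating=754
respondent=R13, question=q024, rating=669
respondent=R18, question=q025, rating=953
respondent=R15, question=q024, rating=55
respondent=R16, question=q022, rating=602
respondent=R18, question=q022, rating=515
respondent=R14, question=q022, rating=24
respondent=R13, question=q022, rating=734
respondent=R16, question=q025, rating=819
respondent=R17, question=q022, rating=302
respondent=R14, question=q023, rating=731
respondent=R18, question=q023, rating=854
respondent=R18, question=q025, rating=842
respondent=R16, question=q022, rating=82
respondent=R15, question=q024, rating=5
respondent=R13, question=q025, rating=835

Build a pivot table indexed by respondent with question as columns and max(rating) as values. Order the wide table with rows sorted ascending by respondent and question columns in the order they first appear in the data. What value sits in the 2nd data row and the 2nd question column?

972

With rows sorted ascending by respondent, row 2 is respondent=R14. question columns in first-appearance order: q023, q025, q024, q022; column 2 is q025.
Long rows with respondent=R14, question=q025: max(972, 61, 145) = 972.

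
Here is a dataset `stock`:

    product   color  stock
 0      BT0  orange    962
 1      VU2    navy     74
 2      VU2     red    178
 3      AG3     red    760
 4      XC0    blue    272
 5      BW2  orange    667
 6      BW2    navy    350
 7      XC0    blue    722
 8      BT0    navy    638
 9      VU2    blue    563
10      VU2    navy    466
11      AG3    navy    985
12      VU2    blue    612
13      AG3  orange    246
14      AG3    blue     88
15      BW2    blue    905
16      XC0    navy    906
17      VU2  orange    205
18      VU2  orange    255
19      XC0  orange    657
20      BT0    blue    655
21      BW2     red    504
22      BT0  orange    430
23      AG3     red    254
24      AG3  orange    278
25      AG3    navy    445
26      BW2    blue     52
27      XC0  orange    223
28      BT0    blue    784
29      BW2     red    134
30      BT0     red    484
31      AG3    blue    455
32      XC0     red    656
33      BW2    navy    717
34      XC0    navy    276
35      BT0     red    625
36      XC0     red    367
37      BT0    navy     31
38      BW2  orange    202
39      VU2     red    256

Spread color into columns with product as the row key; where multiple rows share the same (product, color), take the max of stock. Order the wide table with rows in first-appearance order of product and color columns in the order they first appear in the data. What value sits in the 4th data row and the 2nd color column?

906

With rows in first-appearance order of product, row 4 is product=XC0. color columns in first-appearance order: orange, navy, red, blue; column 2 is navy.
Long rows with product=XC0, color=navy: max(906, 276) = 906.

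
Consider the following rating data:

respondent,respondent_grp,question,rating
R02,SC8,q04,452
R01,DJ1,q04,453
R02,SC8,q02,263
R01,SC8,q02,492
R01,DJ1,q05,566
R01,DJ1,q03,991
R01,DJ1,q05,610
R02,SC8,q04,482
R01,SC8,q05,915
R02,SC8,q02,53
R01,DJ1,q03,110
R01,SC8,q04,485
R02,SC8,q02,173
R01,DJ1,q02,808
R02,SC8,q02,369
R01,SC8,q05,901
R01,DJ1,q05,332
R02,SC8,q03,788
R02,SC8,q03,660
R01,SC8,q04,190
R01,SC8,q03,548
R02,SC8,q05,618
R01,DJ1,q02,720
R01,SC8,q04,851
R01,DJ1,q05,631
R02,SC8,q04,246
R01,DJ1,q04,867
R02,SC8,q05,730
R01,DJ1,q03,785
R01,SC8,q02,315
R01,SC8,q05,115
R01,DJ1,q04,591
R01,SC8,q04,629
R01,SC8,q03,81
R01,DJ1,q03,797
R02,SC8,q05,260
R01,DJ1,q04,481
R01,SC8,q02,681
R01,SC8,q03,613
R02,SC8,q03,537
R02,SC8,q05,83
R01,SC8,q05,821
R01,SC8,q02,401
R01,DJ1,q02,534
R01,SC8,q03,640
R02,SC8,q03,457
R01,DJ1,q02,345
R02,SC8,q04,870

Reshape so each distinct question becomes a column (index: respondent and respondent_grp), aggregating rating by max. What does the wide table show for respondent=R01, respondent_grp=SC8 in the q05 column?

Rows with respondent=R01, respondent_grp=SC8 and question=q05: rating values are 915, 901, 115, 821.
max(915, 901, 115, 821) = 915.

915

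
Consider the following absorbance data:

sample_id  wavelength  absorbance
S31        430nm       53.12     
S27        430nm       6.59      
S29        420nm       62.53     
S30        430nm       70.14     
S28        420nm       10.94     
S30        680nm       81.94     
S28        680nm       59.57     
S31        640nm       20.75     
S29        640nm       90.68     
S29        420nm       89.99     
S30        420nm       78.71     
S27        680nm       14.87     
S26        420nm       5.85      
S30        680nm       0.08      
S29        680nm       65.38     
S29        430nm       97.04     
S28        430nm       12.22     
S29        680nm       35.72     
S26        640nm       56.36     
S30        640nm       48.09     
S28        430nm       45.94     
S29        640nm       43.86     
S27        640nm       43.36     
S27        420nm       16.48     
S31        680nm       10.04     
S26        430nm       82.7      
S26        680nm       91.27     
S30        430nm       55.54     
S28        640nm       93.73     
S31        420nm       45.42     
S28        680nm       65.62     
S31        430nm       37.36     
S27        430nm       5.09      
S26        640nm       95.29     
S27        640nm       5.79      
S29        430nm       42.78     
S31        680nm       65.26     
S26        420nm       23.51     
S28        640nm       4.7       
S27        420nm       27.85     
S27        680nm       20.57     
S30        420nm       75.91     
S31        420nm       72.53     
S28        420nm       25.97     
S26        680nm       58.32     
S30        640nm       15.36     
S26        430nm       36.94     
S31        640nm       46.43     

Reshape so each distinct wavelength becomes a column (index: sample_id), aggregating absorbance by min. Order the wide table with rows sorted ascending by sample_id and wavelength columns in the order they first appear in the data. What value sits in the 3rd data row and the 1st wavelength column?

With rows sorted ascending by sample_id, row 3 is sample_id=S28. wavelength columns in first-appearance order: 430nm, 420nm, 680nm, 640nm; column 1 is 430nm.
Long rows with sample_id=S28, wavelength=430nm: min(12.22, 45.94) = 12.22.

12.22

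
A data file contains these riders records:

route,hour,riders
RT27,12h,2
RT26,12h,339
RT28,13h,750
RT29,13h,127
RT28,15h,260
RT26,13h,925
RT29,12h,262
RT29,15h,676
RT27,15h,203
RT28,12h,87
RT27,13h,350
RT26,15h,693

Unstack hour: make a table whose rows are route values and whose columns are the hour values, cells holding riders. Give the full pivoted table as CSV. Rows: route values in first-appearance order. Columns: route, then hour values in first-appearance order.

route,12h,13h,15h
RT27,2,350,203
RT26,339,925,693
RT28,87,750,260
RT29,262,127,676

Columns: route plus the 3 distinct hour values (12h, 13h, 15h).
For example, row RT27 column 12h takes riders=2 from the long row (RT27, 12h).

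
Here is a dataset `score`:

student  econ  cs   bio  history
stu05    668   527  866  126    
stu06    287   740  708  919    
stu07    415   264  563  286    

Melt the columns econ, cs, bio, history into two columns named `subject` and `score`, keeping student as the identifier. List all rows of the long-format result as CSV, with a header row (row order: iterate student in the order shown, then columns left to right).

Each (student, column) pair becomes one row: 3 × 4 = 12 rows.
For example, (stu05, econ) → score=668.

student,subject,score
stu05,econ,668
stu05,cs,527
stu05,bio,866
stu05,history,126
stu06,econ,287
stu06,cs,740
stu06,bio,708
stu06,history,919
stu07,econ,415
stu07,cs,264
stu07,bio,563
stu07,history,286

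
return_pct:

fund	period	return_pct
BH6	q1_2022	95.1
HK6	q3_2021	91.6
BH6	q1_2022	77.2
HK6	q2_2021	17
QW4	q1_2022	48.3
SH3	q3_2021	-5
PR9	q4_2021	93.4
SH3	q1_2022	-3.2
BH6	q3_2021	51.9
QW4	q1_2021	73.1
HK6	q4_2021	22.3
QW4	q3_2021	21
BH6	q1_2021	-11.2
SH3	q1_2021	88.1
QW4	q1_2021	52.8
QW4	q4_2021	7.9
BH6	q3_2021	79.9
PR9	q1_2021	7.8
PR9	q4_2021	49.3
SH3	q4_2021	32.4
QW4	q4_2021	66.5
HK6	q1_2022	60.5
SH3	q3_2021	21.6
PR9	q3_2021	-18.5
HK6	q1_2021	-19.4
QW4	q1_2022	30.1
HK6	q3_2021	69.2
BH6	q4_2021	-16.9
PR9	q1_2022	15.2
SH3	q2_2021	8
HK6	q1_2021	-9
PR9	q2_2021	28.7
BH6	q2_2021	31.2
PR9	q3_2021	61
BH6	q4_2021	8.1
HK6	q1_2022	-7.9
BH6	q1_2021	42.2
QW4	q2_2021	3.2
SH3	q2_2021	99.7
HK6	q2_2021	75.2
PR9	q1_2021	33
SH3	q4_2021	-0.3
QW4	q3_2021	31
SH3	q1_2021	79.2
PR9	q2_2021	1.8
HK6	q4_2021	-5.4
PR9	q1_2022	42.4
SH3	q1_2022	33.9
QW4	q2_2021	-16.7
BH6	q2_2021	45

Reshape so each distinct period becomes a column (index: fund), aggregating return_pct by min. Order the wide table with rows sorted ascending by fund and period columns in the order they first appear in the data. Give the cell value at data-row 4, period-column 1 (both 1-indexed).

With rows sorted ascending by fund, row 4 is fund=QW4. period columns in first-appearance order: q1_2022, q3_2021, q2_2021, q4_2021, q1_2021; column 1 is q1_2022.
Long rows with fund=QW4, period=q1_2022: min(48.3, 30.1) = 30.1.

30.1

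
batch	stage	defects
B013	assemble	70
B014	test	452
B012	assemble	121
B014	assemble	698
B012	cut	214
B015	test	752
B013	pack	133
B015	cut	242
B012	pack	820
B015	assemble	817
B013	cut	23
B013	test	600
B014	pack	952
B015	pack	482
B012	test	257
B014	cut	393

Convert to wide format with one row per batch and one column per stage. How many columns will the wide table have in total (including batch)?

5

1 column for batch plus 4 distinct stage values → 5 columns.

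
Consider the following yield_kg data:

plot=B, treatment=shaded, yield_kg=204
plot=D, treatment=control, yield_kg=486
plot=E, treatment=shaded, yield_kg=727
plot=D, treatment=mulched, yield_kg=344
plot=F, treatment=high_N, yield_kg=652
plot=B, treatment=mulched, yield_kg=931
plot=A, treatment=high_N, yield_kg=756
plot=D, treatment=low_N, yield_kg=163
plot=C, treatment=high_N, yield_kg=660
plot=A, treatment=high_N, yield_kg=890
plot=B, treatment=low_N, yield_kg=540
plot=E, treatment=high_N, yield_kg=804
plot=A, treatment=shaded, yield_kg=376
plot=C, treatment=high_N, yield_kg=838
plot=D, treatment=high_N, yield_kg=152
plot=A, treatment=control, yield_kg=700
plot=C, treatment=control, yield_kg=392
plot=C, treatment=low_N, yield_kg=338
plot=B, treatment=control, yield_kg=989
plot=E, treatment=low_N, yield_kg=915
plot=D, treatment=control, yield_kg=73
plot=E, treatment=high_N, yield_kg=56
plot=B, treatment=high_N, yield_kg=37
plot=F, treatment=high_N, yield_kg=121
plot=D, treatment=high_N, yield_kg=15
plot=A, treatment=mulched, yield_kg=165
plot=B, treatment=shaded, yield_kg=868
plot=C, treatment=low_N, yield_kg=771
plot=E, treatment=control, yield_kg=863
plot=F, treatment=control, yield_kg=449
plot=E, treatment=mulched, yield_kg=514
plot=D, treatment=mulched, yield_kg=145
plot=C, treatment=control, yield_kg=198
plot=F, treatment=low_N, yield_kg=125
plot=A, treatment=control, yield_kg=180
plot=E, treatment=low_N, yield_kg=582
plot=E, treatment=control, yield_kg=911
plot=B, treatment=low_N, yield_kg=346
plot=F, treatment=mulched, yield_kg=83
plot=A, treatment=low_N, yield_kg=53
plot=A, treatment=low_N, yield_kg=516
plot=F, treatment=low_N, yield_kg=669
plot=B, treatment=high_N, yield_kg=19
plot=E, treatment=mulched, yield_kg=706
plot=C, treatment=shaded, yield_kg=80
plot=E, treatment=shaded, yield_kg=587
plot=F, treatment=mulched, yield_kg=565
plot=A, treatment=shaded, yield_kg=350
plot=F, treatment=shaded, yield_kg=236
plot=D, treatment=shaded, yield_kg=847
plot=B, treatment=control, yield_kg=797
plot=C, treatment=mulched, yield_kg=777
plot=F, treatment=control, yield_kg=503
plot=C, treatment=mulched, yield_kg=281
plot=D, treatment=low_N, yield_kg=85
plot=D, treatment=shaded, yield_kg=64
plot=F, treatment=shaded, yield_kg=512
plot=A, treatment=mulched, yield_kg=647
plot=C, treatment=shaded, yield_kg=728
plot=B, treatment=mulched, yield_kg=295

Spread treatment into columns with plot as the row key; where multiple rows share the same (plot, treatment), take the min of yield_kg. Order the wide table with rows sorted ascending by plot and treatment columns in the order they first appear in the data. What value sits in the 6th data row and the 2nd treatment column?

With rows sorted ascending by plot, row 6 is plot=F. treatment columns in first-appearance order: shaded, control, mulched, high_N, low_N; column 2 is control.
Long rows with plot=F, treatment=control: min(449, 503) = 449.

449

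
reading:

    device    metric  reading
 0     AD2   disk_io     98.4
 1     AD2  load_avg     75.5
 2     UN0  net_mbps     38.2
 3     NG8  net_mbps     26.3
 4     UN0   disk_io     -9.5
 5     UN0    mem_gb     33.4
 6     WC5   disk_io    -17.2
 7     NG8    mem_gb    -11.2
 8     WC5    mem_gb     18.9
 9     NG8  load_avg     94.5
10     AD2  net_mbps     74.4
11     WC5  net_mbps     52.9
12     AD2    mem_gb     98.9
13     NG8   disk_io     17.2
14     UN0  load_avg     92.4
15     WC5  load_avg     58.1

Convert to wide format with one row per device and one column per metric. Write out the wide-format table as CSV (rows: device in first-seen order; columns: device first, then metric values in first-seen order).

Columns: device plus the 4 distinct metric values (disk_io, load_avg, net_mbps, mem_gb).
For example, row AD2 column disk_io takes reading=98.4 from the long row (AD2, disk_io).

device,disk_io,load_avg,net_mbps,mem_gb
AD2,98.4,75.5,74.4,98.9
UN0,-9.5,92.4,38.2,33.4
NG8,17.2,94.5,26.3,-11.2
WC5,-17.2,58.1,52.9,18.9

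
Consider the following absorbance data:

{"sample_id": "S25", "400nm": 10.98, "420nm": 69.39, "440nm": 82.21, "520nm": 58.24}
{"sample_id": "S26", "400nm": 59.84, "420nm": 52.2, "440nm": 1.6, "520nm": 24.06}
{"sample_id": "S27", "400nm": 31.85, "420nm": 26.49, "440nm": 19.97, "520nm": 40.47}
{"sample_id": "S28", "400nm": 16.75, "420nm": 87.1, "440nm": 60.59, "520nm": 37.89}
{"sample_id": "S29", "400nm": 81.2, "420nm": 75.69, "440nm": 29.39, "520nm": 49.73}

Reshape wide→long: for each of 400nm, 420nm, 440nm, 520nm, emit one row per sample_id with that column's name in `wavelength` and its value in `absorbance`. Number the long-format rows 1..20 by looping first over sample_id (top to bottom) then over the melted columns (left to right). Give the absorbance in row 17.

20 rows total (5 × 4). Row 17: index ⌊(17-1)/4⌋ = 4 into sample_id → S29; (17-1) mod 4 = 0 into the melted columns → 400nm.
So row 17 is (S29, 400nm, 81.2); absorbance = 81.2.

81.2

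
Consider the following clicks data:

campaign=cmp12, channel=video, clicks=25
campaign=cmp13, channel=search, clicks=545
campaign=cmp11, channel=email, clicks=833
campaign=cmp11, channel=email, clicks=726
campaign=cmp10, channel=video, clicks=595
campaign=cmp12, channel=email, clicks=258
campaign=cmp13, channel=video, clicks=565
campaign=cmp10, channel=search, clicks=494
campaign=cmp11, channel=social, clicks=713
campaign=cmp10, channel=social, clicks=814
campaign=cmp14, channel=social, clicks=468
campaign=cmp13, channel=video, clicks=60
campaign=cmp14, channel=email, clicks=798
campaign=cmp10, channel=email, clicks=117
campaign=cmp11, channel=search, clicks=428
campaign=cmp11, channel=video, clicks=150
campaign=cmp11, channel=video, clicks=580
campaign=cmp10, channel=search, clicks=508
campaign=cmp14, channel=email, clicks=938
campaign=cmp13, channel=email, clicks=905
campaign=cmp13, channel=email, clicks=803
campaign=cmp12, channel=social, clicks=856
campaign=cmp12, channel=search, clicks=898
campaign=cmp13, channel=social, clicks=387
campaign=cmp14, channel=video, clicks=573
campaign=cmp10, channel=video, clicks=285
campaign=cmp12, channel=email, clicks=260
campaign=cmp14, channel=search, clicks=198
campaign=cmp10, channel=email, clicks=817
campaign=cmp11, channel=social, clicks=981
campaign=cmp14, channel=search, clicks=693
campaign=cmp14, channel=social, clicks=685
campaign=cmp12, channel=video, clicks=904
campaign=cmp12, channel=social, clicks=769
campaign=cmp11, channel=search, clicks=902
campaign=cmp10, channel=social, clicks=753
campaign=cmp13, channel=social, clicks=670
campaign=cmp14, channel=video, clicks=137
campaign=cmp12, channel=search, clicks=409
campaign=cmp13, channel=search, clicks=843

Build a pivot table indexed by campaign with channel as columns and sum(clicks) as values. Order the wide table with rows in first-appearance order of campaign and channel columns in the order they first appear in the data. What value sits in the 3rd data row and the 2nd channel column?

1330

With rows in first-appearance order of campaign, row 3 is campaign=cmp11. channel columns in first-appearance order: video, search, email, social; column 2 is search.
Long rows with campaign=cmp11, channel=search: 428 + 902 = 1330.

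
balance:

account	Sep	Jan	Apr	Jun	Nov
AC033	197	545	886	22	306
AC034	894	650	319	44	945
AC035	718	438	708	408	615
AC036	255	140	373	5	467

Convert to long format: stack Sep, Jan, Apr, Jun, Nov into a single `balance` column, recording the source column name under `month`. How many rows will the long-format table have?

4 account values × 5 melted columns = 20 rows.

20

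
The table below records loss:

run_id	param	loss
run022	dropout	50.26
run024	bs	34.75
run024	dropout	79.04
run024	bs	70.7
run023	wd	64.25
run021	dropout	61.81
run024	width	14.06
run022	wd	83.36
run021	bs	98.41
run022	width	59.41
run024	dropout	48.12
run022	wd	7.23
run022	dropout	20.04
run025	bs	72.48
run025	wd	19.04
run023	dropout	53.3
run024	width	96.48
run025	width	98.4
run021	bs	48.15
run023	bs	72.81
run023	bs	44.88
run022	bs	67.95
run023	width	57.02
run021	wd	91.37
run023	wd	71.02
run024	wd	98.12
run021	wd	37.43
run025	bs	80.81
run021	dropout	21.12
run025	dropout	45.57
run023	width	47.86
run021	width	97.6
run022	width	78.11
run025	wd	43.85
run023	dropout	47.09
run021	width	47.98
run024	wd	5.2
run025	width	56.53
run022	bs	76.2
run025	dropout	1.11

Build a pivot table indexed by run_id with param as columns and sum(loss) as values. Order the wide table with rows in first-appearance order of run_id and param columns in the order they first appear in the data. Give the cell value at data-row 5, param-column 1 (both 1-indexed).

With rows in first-appearance order of run_id, row 5 is run_id=run025. param columns in first-appearance order: dropout, bs, wd, width; column 1 is dropout.
Long rows with run_id=run025, param=dropout: 45.57 + 1.11 = 46.68.

46.68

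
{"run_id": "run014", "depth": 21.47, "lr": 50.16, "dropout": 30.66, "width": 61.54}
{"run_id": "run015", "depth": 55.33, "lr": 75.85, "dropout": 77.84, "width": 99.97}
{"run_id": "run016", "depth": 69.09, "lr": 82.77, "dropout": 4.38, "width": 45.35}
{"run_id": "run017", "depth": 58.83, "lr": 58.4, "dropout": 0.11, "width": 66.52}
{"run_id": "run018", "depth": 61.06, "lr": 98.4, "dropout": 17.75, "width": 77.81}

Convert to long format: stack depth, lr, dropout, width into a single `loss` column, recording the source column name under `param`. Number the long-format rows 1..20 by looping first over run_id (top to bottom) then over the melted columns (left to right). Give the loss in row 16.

20 rows total (5 × 4). Row 16: index ⌊(16-1)/4⌋ = 3 into run_id → run017; (16-1) mod 4 = 3 into the melted columns → width.
So row 16 is (run017, width, 66.52); loss = 66.52.

66.52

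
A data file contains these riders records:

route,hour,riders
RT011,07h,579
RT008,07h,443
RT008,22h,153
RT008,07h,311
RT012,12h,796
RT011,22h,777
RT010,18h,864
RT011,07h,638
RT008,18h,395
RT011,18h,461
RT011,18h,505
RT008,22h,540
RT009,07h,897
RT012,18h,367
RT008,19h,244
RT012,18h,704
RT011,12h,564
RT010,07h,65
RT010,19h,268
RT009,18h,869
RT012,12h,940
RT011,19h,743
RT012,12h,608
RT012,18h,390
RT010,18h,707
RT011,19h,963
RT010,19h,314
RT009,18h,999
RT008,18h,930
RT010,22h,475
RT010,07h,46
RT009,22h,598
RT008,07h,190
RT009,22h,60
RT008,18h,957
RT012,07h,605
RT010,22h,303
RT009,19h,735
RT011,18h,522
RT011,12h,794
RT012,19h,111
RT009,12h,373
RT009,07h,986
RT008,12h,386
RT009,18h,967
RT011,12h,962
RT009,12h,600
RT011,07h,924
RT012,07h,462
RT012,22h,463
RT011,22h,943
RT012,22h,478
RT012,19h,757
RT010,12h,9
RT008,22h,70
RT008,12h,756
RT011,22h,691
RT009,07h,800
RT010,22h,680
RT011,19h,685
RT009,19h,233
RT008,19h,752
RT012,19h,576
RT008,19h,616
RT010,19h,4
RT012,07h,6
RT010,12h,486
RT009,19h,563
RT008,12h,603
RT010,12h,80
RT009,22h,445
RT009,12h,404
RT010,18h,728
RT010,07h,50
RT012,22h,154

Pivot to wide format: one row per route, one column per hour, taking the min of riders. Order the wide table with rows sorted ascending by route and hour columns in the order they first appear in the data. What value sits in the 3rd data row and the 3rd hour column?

9

With rows sorted ascending by route, row 3 is route=RT010. hour columns in first-appearance order: 07h, 22h, 12h, 18h, 19h; column 3 is 12h.
Long rows with route=RT010, hour=12h: min(9, 486, 80) = 9.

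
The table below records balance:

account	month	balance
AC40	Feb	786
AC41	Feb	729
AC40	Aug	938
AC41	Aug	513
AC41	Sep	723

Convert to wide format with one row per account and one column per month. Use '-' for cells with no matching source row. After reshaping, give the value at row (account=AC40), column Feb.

The long row with account=AC40, month=Feb has balance=786.

786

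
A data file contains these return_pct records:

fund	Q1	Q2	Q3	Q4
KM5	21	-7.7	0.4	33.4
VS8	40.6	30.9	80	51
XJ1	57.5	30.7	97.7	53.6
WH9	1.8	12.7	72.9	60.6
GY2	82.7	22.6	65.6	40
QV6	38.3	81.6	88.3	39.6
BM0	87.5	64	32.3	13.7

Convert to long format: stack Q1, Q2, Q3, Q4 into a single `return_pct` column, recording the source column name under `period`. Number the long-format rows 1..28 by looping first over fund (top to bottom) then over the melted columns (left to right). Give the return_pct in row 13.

1.8

28 rows total (7 × 4). Row 13: index ⌊(13-1)/4⌋ = 3 into fund → WH9; (13-1) mod 4 = 0 into the melted columns → Q1.
So row 13 is (WH9, Q1, 1.8); return_pct = 1.8.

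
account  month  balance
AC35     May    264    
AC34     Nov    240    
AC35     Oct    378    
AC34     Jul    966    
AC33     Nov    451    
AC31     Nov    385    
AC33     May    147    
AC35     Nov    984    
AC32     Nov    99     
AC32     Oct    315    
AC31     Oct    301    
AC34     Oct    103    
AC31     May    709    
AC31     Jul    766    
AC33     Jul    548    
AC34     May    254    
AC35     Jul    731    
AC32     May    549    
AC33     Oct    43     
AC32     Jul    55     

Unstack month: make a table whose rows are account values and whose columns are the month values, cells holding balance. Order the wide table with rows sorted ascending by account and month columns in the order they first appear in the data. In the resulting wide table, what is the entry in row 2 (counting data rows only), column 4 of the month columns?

55

With rows sorted ascending by account, row 2 is account=AC32. month columns in first-appearance order: May, Nov, Oct, Jul; column 4 is Jul.
Long rows with account=AC32, month=Jul: balance = 55.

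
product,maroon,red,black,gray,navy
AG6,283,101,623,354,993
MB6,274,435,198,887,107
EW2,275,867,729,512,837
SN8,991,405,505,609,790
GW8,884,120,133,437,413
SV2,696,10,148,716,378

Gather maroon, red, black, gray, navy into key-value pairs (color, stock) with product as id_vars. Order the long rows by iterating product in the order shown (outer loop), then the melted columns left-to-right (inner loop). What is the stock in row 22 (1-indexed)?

30 rows total (6 × 5). Row 22: index ⌊(22-1)/5⌋ = 4 into product → GW8; (22-1) mod 5 = 1 into the melted columns → red.
So row 22 is (GW8, red, 120); stock = 120.

120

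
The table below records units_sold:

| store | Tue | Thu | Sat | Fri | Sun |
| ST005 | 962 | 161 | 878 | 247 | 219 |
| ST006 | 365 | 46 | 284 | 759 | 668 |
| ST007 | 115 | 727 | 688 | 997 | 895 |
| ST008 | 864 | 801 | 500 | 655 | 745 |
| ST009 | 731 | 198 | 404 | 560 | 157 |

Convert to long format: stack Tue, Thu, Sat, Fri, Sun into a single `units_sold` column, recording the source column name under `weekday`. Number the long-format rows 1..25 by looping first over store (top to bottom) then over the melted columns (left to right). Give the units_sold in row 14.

997

25 rows total (5 × 5). Row 14: index ⌊(14-1)/5⌋ = 2 into store → ST007; (14-1) mod 5 = 3 into the melted columns → Fri.
So row 14 is (ST007, Fri, 997); units_sold = 997.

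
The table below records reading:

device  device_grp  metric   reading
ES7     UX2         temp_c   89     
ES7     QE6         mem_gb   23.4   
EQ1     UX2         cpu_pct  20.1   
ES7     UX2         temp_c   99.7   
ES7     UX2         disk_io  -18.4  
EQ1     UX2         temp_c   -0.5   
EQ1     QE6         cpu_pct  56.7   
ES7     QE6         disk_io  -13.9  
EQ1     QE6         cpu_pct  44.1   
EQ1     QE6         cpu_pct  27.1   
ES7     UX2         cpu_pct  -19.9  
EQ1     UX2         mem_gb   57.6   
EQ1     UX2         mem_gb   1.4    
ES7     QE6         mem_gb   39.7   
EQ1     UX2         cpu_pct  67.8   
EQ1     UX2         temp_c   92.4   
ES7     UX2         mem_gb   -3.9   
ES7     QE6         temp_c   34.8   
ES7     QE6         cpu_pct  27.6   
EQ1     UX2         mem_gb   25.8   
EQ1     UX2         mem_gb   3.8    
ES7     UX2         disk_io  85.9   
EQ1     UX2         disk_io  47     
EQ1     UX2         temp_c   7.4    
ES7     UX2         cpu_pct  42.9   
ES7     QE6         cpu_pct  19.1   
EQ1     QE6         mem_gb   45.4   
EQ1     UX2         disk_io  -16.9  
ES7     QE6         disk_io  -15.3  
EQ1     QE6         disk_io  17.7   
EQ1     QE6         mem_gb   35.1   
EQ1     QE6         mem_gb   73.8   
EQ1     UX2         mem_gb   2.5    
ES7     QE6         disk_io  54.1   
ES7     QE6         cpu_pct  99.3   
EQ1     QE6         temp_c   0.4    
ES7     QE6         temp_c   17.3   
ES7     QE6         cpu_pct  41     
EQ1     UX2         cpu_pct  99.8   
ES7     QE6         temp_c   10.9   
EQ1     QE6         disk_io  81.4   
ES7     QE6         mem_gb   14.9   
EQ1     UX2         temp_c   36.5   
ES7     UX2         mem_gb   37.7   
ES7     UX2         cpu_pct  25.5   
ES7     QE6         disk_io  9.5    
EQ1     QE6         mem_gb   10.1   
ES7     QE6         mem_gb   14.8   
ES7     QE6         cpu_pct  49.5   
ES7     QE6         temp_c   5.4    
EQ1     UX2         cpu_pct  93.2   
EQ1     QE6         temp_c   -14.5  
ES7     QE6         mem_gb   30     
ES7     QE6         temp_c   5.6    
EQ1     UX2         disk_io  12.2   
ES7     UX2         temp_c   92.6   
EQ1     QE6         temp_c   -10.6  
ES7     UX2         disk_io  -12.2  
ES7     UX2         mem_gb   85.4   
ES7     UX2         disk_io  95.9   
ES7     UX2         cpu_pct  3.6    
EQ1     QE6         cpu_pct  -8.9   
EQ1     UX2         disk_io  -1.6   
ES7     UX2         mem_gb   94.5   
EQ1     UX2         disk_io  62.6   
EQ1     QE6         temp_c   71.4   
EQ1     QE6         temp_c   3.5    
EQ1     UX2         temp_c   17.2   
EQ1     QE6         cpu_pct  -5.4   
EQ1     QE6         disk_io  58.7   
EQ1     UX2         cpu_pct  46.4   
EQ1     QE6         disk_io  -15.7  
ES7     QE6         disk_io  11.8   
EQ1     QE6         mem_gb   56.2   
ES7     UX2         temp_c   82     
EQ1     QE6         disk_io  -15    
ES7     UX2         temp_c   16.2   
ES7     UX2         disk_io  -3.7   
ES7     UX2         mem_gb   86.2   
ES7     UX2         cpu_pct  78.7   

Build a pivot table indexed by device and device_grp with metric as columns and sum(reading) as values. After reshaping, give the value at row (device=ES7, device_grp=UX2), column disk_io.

147.5

Rows with device=ES7, device_grp=UX2 and metric=disk_io: reading values are -18.4, 85.9, -12.2, 95.9, -3.7.
-18.4 + 85.9 + -12.2 + 95.9 + -3.7 = 147.5.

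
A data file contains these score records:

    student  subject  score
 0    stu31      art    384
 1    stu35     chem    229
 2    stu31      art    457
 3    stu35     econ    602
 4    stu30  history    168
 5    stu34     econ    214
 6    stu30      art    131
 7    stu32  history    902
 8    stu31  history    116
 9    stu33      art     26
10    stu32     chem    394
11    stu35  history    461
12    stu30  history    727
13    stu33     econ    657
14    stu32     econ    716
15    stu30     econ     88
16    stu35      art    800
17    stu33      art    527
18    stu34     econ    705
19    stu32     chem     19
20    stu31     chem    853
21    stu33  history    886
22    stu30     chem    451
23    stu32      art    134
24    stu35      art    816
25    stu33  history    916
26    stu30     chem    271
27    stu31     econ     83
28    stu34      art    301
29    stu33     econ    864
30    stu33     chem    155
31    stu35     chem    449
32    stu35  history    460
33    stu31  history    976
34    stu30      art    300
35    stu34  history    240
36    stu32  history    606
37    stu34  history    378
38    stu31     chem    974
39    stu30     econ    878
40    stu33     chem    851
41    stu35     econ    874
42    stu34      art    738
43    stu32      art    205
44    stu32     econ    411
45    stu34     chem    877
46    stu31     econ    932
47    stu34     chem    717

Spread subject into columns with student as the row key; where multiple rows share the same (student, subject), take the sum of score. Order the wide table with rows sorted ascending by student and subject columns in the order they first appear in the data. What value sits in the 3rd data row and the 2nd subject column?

With rows sorted ascending by student, row 3 is student=stu32. subject columns in first-appearance order: art, chem, econ, history; column 2 is chem.
Long rows with student=stu32, subject=chem: 394 + 19 = 413.

413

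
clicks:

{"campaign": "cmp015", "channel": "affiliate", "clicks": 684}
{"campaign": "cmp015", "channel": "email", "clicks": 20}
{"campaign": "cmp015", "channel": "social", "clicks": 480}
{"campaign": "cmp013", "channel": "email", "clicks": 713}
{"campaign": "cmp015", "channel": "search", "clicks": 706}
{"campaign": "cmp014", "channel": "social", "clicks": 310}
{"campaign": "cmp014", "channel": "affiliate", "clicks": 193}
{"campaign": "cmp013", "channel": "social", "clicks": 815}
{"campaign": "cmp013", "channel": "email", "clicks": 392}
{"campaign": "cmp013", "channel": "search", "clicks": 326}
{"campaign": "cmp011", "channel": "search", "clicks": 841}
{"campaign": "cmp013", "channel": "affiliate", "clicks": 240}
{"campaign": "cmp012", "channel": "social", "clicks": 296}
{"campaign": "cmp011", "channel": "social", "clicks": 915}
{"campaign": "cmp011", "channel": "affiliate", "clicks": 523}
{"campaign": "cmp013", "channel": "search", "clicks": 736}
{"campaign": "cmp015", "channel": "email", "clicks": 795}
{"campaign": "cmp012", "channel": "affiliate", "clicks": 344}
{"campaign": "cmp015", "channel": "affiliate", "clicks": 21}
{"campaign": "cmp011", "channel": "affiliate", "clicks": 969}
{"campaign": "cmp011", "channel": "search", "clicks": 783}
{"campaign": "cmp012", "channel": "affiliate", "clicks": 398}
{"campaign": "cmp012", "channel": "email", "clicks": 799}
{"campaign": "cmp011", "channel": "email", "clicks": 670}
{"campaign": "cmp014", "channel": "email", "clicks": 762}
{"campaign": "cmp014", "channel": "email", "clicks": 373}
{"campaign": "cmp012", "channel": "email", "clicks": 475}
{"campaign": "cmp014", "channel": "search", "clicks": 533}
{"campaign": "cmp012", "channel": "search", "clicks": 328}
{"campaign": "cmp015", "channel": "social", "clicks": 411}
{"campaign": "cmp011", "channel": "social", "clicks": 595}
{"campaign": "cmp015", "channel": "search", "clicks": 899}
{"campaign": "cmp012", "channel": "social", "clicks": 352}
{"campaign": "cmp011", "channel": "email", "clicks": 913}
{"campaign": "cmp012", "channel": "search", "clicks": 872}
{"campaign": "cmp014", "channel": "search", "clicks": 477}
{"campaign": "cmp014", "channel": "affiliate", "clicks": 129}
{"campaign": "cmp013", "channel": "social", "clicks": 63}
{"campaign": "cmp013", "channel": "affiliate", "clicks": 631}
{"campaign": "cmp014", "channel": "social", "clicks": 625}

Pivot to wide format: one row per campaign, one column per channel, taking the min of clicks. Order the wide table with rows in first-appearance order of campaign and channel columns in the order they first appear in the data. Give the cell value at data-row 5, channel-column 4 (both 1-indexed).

With rows in first-appearance order of campaign, row 5 is campaign=cmp012. channel columns in first-appearance order: affiliate, email, social, search; column 4 is search.
Long rows with campaign=cmp012, channel=search: min(328, 872) = 328.

328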